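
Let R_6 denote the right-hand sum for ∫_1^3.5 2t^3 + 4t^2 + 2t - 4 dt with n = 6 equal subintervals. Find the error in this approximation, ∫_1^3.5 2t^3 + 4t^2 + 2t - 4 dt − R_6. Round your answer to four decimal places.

Exact integral: ∫_1^3.5 f(t) dt ≈ 131.614583.
R_6 ≈ 160.745081.
Error ≈ 131.614583 − 160.745081 ≈ -29.1305.

-29.1305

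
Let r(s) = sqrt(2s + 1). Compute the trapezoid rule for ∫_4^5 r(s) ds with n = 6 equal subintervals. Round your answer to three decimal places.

3.161

Δs = (5 − 4)/6 = 1/6.
r(4) ≈ 3.000, r(25/6) ≈ 3.055, r(13/3) ≈ 3.109, r(4.5) ≈ 3.162, r(14/3) ≈ 3.215, r(29/6) ≈ 3.266, r(5) ≈ 3.317.
T_6 = (Δs/2)·[r(s_0) + 2r(s_1) + ... + 2r(s_{5}) + r(s_6)].
Sum ≈ 3.161.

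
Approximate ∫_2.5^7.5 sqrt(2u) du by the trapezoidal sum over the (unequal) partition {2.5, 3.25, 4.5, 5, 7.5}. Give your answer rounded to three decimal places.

Subinterval widths: 0.75, 1.25, 0.5, 2.5.
f(2.5) ≈ 2.236, f(3.25) ≈ 2.550, f(4.5) ≈ 3.000, f(5) ≈ 3.162, f(7.5) ≈ 3.873.
On each subinterval the trapezoid contributes (Δu_i/2)·[f(u_{i-1}) + f(u_i)].
Sum ≈ 15.598.

15.598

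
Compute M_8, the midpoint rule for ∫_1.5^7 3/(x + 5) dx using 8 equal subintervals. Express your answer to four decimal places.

1.8383

Δx = (7 − 1.5)/8 = 0.6875.
Midpoints: 1.84375, 2.53125, 3.21875, 3.90625, 4.59375, 5.28125, 5.96875, 6.65625.
f(1.84375) = 32/73, f(2.53125) = 96/241, f(3.21875) = 96/263, f(3.90625) = 32/95, f(4.59375) = 96/307, f(5.28125) = 96/329, f(5.96875) = 32/117, f(6.65625) = 96/373.
Sum = Δx · [f(1.84375) + f(2.53125) + f(3.21875) + ...].
Sum ≈ 1.8383.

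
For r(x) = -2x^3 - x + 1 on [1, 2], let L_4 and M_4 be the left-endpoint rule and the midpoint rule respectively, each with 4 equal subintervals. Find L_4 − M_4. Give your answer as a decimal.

1.734375

L_4 = -6.21875.
M_4 = -7.953125.
L_4 − M_4 = 1.734375.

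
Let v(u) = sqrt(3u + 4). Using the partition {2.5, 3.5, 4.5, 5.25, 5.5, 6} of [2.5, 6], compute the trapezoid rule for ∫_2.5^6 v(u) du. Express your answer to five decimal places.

Subinterval widths: 1, 1, 0.75, 0.25, 0.5.
v(2.5) ≈ 3.39116, v(3.5) ≈ 3.80789, v(4.5) ≈ 4.18330, v(5.25) ≈ 4.44410, v(5.5) ≈ 4.52769, v(6) ≈ 4.69042.
On each subinterval the trapezoid contributes (Δu_i/2)·[v(u_{i-1}) + v(u_i)].
Sum ≈ 14.25639.

14.25639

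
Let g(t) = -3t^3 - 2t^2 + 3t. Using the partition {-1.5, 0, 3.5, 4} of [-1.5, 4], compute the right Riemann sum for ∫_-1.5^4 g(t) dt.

-605.1875

Subinterval widths: 1.5, 3.5, 0.5.
Right endpoints: 0, 3.5, 4.
g(0) = 0, g(3.5) = -142.625, g(4) = -212.
Sum = Σ Δt_i · g(t_i).
Sum = -605.1875.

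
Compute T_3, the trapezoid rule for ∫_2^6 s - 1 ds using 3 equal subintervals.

12

Δs = (6 − 2)/3 = 4/3.
f(2) = 1, f(10/3) = 7/3, f(14/3) = 11/3, f(6) = 5.
T_3 = (Δs/2)·[f(s_0) + 2f(s_1) + 2f(s_2) + f(s_3)].
Sum = 12.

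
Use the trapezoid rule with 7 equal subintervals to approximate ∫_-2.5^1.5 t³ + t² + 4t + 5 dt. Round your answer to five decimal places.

9.72449

Δt = (1.5 − (-2.5))/7 = 4/7.
f(-2.5) = -14.375, f(-27/14) = -16925/2744, f(-19/14) = -2981/2744, f(-11/14) = 5459/2744, f(-3/14) = 11467/2744, f(5/14) = 18115/2744, f(13/14) = 28475/2744, f(1.5) = 16.625.
T_7 = (Δt/2)·[f(t_0) + 2f(t_1) + ... + 2f(t_{6}) + f(t_7)].
Sum ≈ 9.72449.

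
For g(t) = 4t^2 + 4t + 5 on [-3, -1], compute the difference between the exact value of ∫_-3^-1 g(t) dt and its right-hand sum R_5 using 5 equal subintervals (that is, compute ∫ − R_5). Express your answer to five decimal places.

4.58667

Exact integral: ∫_-3^-1 g(t) dt ≈ 28.6666667.
R_5 = 24.08.
Error ≈ 28.6666667 − 24.08 ≈ 4.58667.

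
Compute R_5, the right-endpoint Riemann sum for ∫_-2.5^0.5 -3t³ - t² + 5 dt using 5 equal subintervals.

28.065

Δt = (0.5 − (-2.5))/5 = 0.6.
Right endpoints: -1.9, -1.3, -0.7, -0.1, 0.5.
f(-1.9) = 21.967, f(-1.3) = 9.901, f(-0.7) = 5.539, f(-0.1) = 4.993, f(0.5) = 4.375.
Sum = Δt · [f(-1.9) + f(-1.3) + f(-0.7) + f(-0.1) + f(0.5)].
Sum = 28.065.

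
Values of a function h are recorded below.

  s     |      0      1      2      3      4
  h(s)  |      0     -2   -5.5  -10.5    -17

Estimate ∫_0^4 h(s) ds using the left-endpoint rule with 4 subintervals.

Δs = 1.
Sum = 1·[0 + (-2) + (-5.5) + (-10.5)] = -18.

-18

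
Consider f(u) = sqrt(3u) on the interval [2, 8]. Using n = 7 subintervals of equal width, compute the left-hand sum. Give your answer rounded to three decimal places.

Δu = (8 − 2)/7 = 6/7.
Left endpoints: 2, 20/7, 26/7, 32/7, 38/7, 44/7, 50/7.
f(2) ≈ 2.449, f(20/7) ≈ 2.928, f(26/7) ≈ 3.338, f(32/7) ≈ 3.703, f(38/7) ≈ 4.036, f(44/7) ≈ 4.342, f(50/7) ≈ 4.629.
Sum = Δu · [f(2) + f(20/7) + f(26/7) + ...].
Sum ≈ 21.793.

21.793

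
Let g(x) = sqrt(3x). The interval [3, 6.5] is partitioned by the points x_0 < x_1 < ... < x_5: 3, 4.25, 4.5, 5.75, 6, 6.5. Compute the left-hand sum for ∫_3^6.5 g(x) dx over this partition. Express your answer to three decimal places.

12.395

Subinterval widths: 1.25, 0.25, 1.25, 0.25, 0.5.
Left endpoints: 3, 4.25, 4.5, 5.75, 6.
g(3) ≈ 3.000, g(4.25) ≈ 3.571, g(4.5) ≈ 3.674, g(5.75) ≈ 4.153, g(6) ≈ 4.243.
Sum = Σ Δx_i · g(x_i).
Sum ≈ 12.395.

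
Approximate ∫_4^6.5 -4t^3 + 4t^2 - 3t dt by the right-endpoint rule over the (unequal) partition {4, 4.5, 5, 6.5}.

Subinterval widths: 0.5, 0.5, 1.5.
Right endpoints: 4.5, 5, 6.5.
f(4.5) = -297, f(5) = -415, f(6.5) = -949.
Sum = Σ Δt_i · f(t_i).
Sum = -1779.5.

-1779.5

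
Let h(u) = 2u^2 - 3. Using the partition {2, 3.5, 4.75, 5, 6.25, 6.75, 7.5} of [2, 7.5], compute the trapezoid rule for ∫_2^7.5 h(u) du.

Subinterval widths: 1.5, 1.25, 0.25, 1.25, 0.5, 0.75.
h(2) = 5, h(3.5) = 21.5, h(4.75) = 42.125, h(5) = 47, h(6.25) = 75.125, h(6.75) = 88.125, h(7.5) = 109.5.
On each subinterval the trapezoid contributes (Δu_i/2)·[h(u_{i-1}) + h(u_i)].
Sum = 262.03125.

262.03125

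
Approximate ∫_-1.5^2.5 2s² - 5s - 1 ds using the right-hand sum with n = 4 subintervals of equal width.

Δs = (2.5 − (-1.5))/4 = 1.
Right endpoints: -0.5, 0.5, 1.5, 2.5.
f(-0.5) = 2, f(0.5) = -3, f(1.5) = -4, f(2.5) = -1.
Sum = Δs · [f(-0.5) + f(0.5) + f(1.5) + f(2.5)].
Sum = -6.

-6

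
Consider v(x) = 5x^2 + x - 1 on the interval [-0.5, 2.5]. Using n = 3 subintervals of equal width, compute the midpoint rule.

25

Δx = (2.5 − (-0.5))/3 = 1.
Midpoints: 0, 1, 2.
v(0) = -1, v(1) = 5, v(2) = 21.
Sum = Δx · [v(0) + v(1) + v(2)].
Sum = 25.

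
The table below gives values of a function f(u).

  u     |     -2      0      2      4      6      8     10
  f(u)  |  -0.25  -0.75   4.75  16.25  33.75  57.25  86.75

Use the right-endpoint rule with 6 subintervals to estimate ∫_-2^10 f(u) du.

396

Δu = 2.
Sum = 2·[(-0.75) + 4.75 + 16.25 + 33.75 + 57.25 + 86.75] = 396.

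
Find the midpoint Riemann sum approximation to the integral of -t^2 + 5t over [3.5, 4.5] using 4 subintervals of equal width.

3.921875

Δt = (4.5 − 3.5)/4 = 0.25.
Midpoints: 3.625, 3.875, 4.125, 4.375.
f(3.625) = 4.984375, f(3.875) = 4.359375, f(4.125) = 3.609375, f(4.375) = 2.734375.
Sum = Δt · [f(3.625) + f(3.875) + f(4.125) + f(4.375)].
Sum = 3.921875.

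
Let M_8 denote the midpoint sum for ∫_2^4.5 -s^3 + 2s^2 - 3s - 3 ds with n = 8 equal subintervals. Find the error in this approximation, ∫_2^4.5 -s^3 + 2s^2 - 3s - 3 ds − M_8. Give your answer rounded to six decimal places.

Exact integral: ∫_2^4.5 f(s) ds ≈ -74.97395833.
M_8 ≈ -74.81628418.
Error ≈ -74.97395833 − (-74.81628418) ≈ -0.157674.

-0.157674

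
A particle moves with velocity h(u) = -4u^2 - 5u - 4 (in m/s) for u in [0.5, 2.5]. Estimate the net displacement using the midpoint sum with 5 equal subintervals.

-43.56

Δu = (2.5 − 0.5)/5 = 0.4.
Midpoints: 0.7, 1.1, 1.5, 1.9, 2.3.
h(0.7) = -9.46, h(1.1) = -14.34, h(1.5) = -20.5, h(1.9) = -27.94, h(2.3) = -36.66.
Sum = Δu · [h(0.7) + h(1.1) + h(1.5) + h(1.9) + h(2.3)].
Sum = -43.56.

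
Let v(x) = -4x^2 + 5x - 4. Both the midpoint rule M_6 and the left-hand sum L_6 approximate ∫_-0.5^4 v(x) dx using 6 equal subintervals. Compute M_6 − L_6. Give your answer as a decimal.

M_6 = -63.28125.
L_6 = -50.625.
M_6 − L_6 = -12.65625.

-12.65625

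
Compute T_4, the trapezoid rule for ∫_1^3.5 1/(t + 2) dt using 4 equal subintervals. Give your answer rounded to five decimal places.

Δt = (3.5 − 1)/4 = 0.625.
f(1) = 1/3, f(1.625) = 8/29, f(2.25) = 4/17, f(2.875) = 8/39, f(3.5) = 2/11.
T_4 = (Δt/2)·[f(t_0) + 2f(t_1) + 2f(t_2) + 2f(t_3) + f(t_4)].
Sum ≈ 0.60866.

0.60866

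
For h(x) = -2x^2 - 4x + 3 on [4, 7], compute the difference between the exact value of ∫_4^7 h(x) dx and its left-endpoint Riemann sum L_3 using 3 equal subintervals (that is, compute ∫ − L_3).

-38

Exact integral: ∫_4^7 h(x) dx = -243.
L_3 = -205.
Error = -243 − (-205) = -38.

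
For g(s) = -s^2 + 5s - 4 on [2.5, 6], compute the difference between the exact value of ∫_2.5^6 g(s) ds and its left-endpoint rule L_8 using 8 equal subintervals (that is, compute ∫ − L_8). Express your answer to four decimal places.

-2.5680

Exact integral: ∫_2.5^6 g(s) ds ≈ -6.416667.
L_8 ≈ -3.848633.
Error ≈ -6.416667 − (-3.848633) ≈ -2.5680.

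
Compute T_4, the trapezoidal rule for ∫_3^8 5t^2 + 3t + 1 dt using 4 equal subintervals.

Δt = (8 − 3)/4 = 1.25.
f(3) = 55, f(4.25) = 104.0625, f(5.5) = 168.75, f(6.75) = 249.0625, f(8) = 345.
T_4 = (Δt/2)·[f(t_0) + 2f(t_1) + 2f(t_2) + 2f(t_3) + f(t_4)].
Sum = 902.34375.

902.34375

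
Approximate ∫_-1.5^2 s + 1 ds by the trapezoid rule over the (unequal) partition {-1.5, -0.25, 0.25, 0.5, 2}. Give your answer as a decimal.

Subinterval widths: 1.25, 0.5, 0.25, 1.5.
f(-1.5) = -0.5, f(-0.25) = 0.75, f(0.25) = 1.25, f(0.5) = 1.5, f(2) = 3.
On each subinterval the trapezoid contributes (Δs_i/2)·[f(s_{i-1}) + f(s_i)].
Sum = 4.375.

4.375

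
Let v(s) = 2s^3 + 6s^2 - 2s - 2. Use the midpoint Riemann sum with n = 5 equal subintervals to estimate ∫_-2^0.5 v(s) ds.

6.953125

Δs = (0.5 − (-2))/5 = 0.5.
Midpoints: -1.75, -1.25, -0.75, -0.25, 0.25.
v(-1.75) = 9.15625, v(-1.25) = 5.96875, v(-0.75) = 2.03125, v(-0.25) = -1.15625, v(0.25) = -2.09375.
Sum = Δs · [v(-1.75) + v(-1.25) + v(-0.75) + v(-0.25) + v(0.25)].
Sum = 6.953125.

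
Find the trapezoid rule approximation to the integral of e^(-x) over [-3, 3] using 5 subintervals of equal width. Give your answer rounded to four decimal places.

22.3842

Δx = (3 − (-3))/5 = 1.2.
f(-3) ≈ 20.0855, f(-1.8) ≈ 6.0496, f(-0.6) ≈ 1.8221, f(0.6) ≈ 0.5488, f(1.8) ≈ 0.1653, f(3) ≈ 0.0498.
T_5 = (Δx/2)·[f(x_0) + 2f(x_1) + ... + 2f(x_{4}) + f(x_5)].
Sum ≈ 22.3842.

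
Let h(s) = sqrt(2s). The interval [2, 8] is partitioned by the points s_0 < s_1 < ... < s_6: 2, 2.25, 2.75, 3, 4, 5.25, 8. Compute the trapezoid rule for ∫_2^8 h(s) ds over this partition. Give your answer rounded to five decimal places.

Subinterval widths: 0.25, 0.5, 0.25, 1, 1.25, 2.75.
h(2) ≈ 2.00000, h(2.25) ≈ 2.12132, h(2.75) ≈ 2.34521, h(3) ≈ 2.44949, h(4) ≈ 2.82843, h(5.25) ≈ 3.24037, h(8) ≈ 4.00000.
On each subinterval the trapezoid contributes (Δs_i/2)·[h(s_{i-1}) + h(s_i)].
Sum ≈ 18.61860.

18.61860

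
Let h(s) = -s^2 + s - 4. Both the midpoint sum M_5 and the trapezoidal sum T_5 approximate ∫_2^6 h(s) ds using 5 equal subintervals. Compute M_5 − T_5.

0.64

M_5 = -69.12.
T_5 = -69.76.
M_5 − T_5 = 0.64.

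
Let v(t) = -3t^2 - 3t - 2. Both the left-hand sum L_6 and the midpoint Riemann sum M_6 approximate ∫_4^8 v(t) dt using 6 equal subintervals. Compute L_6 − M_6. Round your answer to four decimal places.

L_6 ≈ -476.888889.
M_6 ≈ -527.555556.
L_6 − M_6 ≈ 50.6667.

50.6667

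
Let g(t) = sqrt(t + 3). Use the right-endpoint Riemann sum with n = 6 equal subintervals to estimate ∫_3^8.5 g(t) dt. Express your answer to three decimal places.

16.629

Δt = (8.5 − 3)/6 = 11/12.
Right endpoints: 47/12, 29/6, 5.75, 20/3, 91/12, 8.5.
g(47/12) ≈ 2.630, g(29/6) ≈ 2.799, g(5.75) ≈ 2.958, g(20/3) ≈ 3.109, g(91/12) ≈ 3.253, g(8.5) ≈ 3.391.
Sum = Δt · [g(47/12) + g(29/6) + g(5.75) + ...].
Sum ≈ 16.629.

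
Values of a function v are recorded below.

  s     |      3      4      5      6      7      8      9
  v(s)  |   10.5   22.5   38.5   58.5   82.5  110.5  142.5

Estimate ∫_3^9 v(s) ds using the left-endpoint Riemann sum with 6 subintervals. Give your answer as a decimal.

323

Δs = 1.
Sum = 1·[10.5 + 22.5 + 38.5 + 58.5 + 82.5 + 110.5] = 323.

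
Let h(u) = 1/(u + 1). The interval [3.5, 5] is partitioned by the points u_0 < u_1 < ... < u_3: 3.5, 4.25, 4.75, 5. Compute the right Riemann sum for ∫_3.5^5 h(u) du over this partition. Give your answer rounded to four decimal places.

0.2715

Subinterval widths: 0.75, 0.5, 0.25.
Right endpoints: 4.25, 4.75, 5.
h(4.25) = 4/21, h(4.75) = 4/23, h(5) = 1/6.
Sum = Σ Δu_i · h(u_i).
Sum ≈ 0.2715.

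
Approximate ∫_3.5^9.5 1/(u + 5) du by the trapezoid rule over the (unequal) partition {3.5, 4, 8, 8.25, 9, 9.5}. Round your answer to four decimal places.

0.5425

Subinterval widths: 0.5, 4, 0.25, 0.75, 0.5.
f(3.5) = 2/17, f(4) = 1/9, f(8) = 1/13, f(8.25) = 4/53, f(9) = 1/14, f(9.5) = 2/29.
On each subinterval the trapezoid contributes (Δu_i/2)·[f(u_{i-1}) + f(u_i)].
Sum ≈ 0.5425.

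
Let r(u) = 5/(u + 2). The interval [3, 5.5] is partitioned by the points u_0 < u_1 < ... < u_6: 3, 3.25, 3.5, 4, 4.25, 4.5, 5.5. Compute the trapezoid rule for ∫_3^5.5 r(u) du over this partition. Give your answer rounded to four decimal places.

Subinterval widths: 0.25, 0.25, 0.5, 0.25, 0.25, 1.
r(3) = 1, r(3.25) = 20/21, r(3.5) = 10/11, r(4) = 5/6, r(4.25) = 0.8, r(4.5) = 10/13, r(5.5) = 2/3.
On each subinterval the trapezoid contributes (Δu_i/2)·[r(u_{i-1}) + r(u_i)].
Sum ≈ 2.0306.

2.0306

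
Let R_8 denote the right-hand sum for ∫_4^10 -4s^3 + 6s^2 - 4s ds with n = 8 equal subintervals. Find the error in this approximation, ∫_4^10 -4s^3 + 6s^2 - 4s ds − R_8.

Exact integral: ∫_4^10 f(s) ds = -8040.
R_8 = -9307.875.
Error = -8040 − (-9307.875) = 1267.875.

1267.875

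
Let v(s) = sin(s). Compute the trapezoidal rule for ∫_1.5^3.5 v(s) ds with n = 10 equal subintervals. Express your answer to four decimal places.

Δs = (3.5 − 1.5)/10 = 0.2.
v(1.5) ≈ 0.9975, v(1.7) ≈ 0.9917, v(1.9) ≈ 0.9463, v(2.1) ≈ 0.8632, v(2.3) ≈ 0.7457, v(2.5) ≈ 0.5985, v(2.7) ≈ 0.4274, v(2.9) ≈ 0.2392, v(3.1) ≈ 0.0416, v(3.3) ≈ -0.1577, v(3.5) ≈ -0.3508.
T_10 = (Δs/2)·[v(s_0) + 2v(s_1) + ... + 2v(s_{9}) + v(s_10)].
Sum ≈ 1.0038.

1.0038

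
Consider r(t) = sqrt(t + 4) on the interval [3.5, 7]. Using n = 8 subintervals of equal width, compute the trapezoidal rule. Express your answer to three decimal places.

Δt = (7 − 3.5)/8 = 0.4375.
r(3.5) ≈ 2.739, r(3.9375) ≈ 2.817, r(4.375) ≈ 2.894, r(4.8125) ≈ 2.969, r(5.25) ≈ 3.041, r(5.6875) ≈ 3.112, r(6.125) ≈ 3.182, r(6.5625) ≈ 3.250, r(7) ≈ 3.317.
T_8 = (Δt/2)·[r(t_0) + 2r(t_1) + ... + 2r(t_{7}) + r(t_8)].
Sum ≈ 10.628.

10.628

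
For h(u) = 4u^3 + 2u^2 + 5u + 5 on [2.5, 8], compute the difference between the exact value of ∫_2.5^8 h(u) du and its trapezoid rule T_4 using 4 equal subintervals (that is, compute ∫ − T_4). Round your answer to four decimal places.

-112.6497

Exact integral: ∫_2.5^8 h(u) du ≈ 4559.729167.
T_4 = 4672.37890625.
Error ≈ 4559.729167 − 4672.37890625 ≈ -112.6497.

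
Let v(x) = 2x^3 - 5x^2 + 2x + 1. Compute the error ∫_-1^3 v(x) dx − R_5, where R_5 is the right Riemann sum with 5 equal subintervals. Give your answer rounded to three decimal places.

Exact integral: ∫_-1^3 v(x) dx ≈ 5.33333.
R_5 = 15.36.
Error ≈ 5.33333 − 15.36 ≈ -10.027.

-10.027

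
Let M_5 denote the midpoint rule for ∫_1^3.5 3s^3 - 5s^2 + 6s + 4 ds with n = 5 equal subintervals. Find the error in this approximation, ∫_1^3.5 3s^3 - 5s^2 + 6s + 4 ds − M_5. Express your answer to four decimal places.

0.7943

Exact integral: ∫_1^3.5 f(s) ds ≈ 85.755208.
M_5 = 84.9609375.
Error ≈ 85.755208 − 84.9609375 ≈ 0.7943.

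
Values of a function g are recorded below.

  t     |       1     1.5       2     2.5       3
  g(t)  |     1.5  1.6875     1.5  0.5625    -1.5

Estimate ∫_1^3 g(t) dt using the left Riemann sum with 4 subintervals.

Δt = 0.5.
Sum = 0.5·[1.5 + 1.6875 + 1.5 + 0.5625] = 2.625.

2.625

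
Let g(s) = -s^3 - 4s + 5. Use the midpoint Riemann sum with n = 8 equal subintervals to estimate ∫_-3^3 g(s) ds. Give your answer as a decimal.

Δs = (3 − (-3))/8 = 0.75.
Midpoints: -2.625, -1.875, -1.125, -0.375, 0.375, 1.125, 1.875, 2.625.
g(-2.625) = 17197/512, g(-1.875) = 9775/512, g(-1.125) = 5593/512, g(-0.375) = 3355/512, g(0.375) = 1765/512, g(1.125) = -473/512, g(1.875) = -4655/512, g(2.625) = -12077/512.
Sum = Δs · [g(-2.625) + g(-1.875) + g(-1.125) + ...].
Sum = 30.

30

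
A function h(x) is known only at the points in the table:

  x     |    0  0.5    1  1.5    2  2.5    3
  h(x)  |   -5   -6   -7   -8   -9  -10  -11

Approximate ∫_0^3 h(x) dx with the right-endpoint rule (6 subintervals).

-25.5

Δx = 0.5.
Sum = 0.5·[(-6) + (-7) + (-8) + (-9) + (-10) + (-11)] = -25.5.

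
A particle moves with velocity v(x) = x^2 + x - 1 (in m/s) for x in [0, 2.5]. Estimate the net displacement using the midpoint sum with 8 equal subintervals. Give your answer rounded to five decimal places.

Δx = (2.5 − 0)/8 = 0.3125.
Midpoints: 0.15625, 0.46875, 0.78125, 1.09375, 1.40625, 1.71875, 2.03125, 2.34375.
v(0.15625) = -839/1024, v(0.46875) = -319/1024, v(0.78125) = 401/1024, v(1.09375) = 1321/1024, v(1.40625) = 2441/1024, v(1.71875) = 3761/1024, v(2.03125) = 5281/1024, v(2.34375) = 7001/1024.
Sum = Δx · [v(0.15625) + v(0.46875) + v(0.78125) + ...].
Sum ≈ 5.81299.

5.81299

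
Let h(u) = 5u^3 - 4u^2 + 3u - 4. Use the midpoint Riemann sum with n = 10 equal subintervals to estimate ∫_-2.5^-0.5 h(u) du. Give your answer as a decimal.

-86.24

Δu = (-0.5 − (-2.5))/10 = 0.2.
Midpoints: -2.4, -2.2, -2, -1.8, -1.6, -1.4, -1.2, -1, -0.8, -0.6.
h(-2.4) = -103.36, h(-2.2) = -83.2, h(-2) = -66, h(-1.8) = -51.52, h(-1.6) = -39.52, h(-1.4) = -29.76, h(-1.2) = -22, h(-1) = -16, h(-0.8) = -11.52, h(-0.6) = -8.32.
Sum = Δu · [h(-2.4) + h(-2.2) + h(-2) + ...].
Sum = -86.24.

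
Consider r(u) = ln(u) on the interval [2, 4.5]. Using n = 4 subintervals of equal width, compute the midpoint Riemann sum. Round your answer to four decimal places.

2.8865

Δu = (4.5 − 2)/4 = 0.625.
Midpoints: 2.3125, 2.9375, 3.5625, 4.1875.
r(2.3125) ≈ 0.8383, r(2.9375) ≈ 1.0776, r(3.5625) ≈ 1.2705, r(4.1875) ≈ 1.4321.
Sum = Δu · [r(2.3125) + r(2.9375) + r(3.5625) + r(4.1875)].
Sum ≈ 2.8865.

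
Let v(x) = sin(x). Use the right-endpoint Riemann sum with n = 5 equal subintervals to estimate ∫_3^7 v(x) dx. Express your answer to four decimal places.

Δx = (7 − 3)/5 = 0.8.
Right endpoints: 3.8, 4.6, 5.4, 6.2, 7.
v(3.8) ≈ -0.6119, v(4.6) ≈ -0.9937, v(5.4) ≈ -0.7728, v(6.2) ≈ -0.0831, v(7) ≈ 0.6570.
Sum = Δx · [v(3.8) + v(4.6) + v(5.4) + v(6.2) + v(7)].
Sum ≈ -1.4435.

-1.4435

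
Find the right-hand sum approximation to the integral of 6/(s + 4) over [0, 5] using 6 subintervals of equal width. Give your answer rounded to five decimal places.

Δs = (5 − 0)/6 = 5/6.
Right endpoints: 5/6, 5/3, 2.5, 10/3, 25/6, 5.
f(5/6) = 36/29, f(5/3) = 18/17, f(2.5) = 12/13, f(10/3) = 9/11, f(25/6) = 36/49, f(5) = 2/3.
Sum = Δs · [f(5/6) + f(5/3) + f(2.5) + ...].
Sum ≈ 4.53569.

4.53569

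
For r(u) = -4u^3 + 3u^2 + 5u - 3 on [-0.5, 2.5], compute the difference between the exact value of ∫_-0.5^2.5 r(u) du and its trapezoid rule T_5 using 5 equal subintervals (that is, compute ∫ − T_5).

1.62

Exact integral: ∫_-0.5^2.5 r(u) du = -17.25.
T_5 = -18.87.
Error = -17.25 − (-18.87) = 1.62.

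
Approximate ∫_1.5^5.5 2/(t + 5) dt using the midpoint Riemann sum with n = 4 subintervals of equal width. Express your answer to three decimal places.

Δt = (5.5 − 1.5)/4 = 1.
Midpoints: 2, 3, 4, 5.
f(2) = 2/7, f(3) = 0.25, f(4) = 2/9, f(5) = 0.2.
Sum = Δt · [f(2) + f(3) + f(4) + f(5)].
Sum ≈ 0.958.

0.958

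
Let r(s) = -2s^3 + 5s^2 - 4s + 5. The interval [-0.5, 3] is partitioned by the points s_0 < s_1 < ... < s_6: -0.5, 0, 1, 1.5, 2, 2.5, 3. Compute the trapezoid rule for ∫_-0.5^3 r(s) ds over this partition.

Subinterval widths: 0.5, 1, 0.5, 0.5, 0.5, 0.5.
r(-0.5) = 8.5, r(0) = 5, r(1) = 4, r(1.5) = 3.5, r(2) = 1, r(2.5) = -5, r(3) = -16.
On each subinterval the trapezoid contributes (Δs_i/2)·[r(s_{i-1}) + r(s_i)].
Sum = 4.625.

4.625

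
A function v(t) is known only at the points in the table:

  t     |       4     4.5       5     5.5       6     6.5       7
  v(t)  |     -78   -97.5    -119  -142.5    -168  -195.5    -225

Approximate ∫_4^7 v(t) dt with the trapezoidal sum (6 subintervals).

-437

Δt = 0.5.
T_6 = (0.5/2)·[(-78) + 2·(-97.5) + 2·(-119) + 2·(-142.5) + 2·(-168) + 2·(-195.5) + (-225)] = -437.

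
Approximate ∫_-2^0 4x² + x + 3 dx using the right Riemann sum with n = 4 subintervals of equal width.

11.5

Δx = (0 − (-2))/4 = 0.5.
Right endpoints: -1.5, -1, -0.5, 0.
f(-1.5) = 10.5, f(-1) = 6, f(-0.5) = 3.5, f(0) = 3.
Sum = Δx · [f(-1.5) + f(-1) + f(-0.5) + f(0)].
Sum = 11.5.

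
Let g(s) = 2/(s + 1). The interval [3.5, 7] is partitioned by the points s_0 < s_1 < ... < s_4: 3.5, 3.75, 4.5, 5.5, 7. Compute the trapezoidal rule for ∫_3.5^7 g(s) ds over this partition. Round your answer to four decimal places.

1.1564

Subinterval widths: 0.25, 0.75, 1, 1.5.
g(3.5) = 4/9, g(3.75) = 8/19, g(4.5) = 4/11, g(5.5) = 4/13, g(7) = 0.25.
On each subinterval the trapezoid contributes (Δs_i/2)·[g(s_{i-1}) + g(s_i)].
Sum ≈ 1.1564.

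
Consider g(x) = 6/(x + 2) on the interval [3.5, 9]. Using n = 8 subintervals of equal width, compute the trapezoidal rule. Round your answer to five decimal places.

4.16473

Δx = (9 − 3.5)/8 = 0.6875.
g(3.5) = 12/11, g(4.1875) = 32/33, g(4.875) = 48/55, g(5.5625) = 96/121, g(6.25) = 8/11, g(6.9375) = 96/143, g(7.625) = 48/77, g(8.3125) = 32/55, g(9) = 6/11.
T_8 = (Δx/2)·[g(x_0) + 2g(x_1) + ... + 2g(x_{7}) + g(x_8)].
Sum ≈ 4.16473.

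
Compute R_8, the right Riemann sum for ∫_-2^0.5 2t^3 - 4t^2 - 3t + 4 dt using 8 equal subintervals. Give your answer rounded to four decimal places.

Δt = (0.5 − (-2))/8 = 0.3125.
Right endpoints: -1.6875, -1.375, -1.0625, -0.75, -0.4375, -0.125, 0.1875, 0.5.
f(-1.6875) = -24451/2048, f(-1.375) = -4.63671875, f(-1.0625) = 559/2048, f(-0.75) = 3.15625, f(-0.4375) = 8969/2048, f(-0.125) = 4.30859375, f(0.1875) = 6779/2048, f(0.5) = 1.75.
Sum = Δt · [f(-1.6875) + f(-1.375) + f(-1.0625) + ...].
Sum ≈ 0.1880.

0.1880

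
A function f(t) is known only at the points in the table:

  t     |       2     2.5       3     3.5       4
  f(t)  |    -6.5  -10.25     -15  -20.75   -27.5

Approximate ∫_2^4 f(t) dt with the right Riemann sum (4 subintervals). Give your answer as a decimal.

Δt = 0.5.
Sum = 0.5·[(-10.25) + (-15) + (-20.75) + (-27.5)] = -36.75.

-36.75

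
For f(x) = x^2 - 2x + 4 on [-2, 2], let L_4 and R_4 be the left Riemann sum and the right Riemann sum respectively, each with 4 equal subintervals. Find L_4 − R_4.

8

L_4 = 26.
R_4 = 18.
L_4 − R_4 = 8.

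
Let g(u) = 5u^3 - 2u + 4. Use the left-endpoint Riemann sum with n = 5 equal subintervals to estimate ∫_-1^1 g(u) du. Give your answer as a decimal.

6.8

Δu = (1 − (-1))/5 = 0.4.
Left endpoints: -1, -0.6, -0.2, 0.2, 0.6.
g(-1) = 1, g(-0.6) = 4.12, g(-0.2) = 4.36, g(0.2) = 3.64, g(0.6) = 3.88.
Sum = Δu · [g(-1) + g(-0.6) + g(-0.2) + g(0.2) + g(0.6)].
Sum = 6.8.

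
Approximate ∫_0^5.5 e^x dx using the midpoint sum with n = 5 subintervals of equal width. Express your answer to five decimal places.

231.82598

Δx = (5.5 − 0)/5 = 1.1.
Midpoints: 0.55, 1.65, 2.75, 3.85, 4.95.
f(0.55) ≈ 1.73325, f(1.65) ≈ 5.20698, f(2.75) ≈ 15.64263, f(3.85) ≈ 46.99306, f(4.95) ≈ 141.17496.
Sum = Δx · [f(0.55) + f(1.65) + f(2.75) + f(3.85) + f(4.95)].
Sum ≈ 231.82598.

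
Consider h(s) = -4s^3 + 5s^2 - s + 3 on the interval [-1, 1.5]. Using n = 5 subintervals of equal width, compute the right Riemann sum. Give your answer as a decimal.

Δs = (1.5 − (-1))/5 = 0.5.
Right endpoints: -0.5, 0, 0.5, 1, 1.5.
h(-0.5) = 5.25, h(0) = 3, h(0.5) = 3.25, h(1) = 3, h(1.5) = -0.75.
Sum = Δs · [h(-0.5) + h(0) + h(0.5) + h(1) + h(1.5)].
Sum = 6.875.

6.875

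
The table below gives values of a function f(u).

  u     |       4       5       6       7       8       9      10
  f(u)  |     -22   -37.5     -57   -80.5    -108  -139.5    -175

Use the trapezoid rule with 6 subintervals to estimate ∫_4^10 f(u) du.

Δu = 1.
T_6 = (1/2)·[(-22) + 2·(-37.5) + 2·(-57) + 2·(-80.5) + 2·(-108) + 2·(-139.5) + (-175)] = -521.

-521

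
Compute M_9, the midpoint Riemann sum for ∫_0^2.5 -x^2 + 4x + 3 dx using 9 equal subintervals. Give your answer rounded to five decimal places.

Δx = (2.5 − 0)/9 = 5/18.
Midpoints: 5/36, 5/12, 25/36, 35/36, 1.25, 55/36, 65/36, 25/12, 85/36.
f(5/36) = 4583/1296, f(5/12) = 647/144, f(25/36) = 6863/1296, f(35/36) = 7703/1296, f(1.25) = 6.4375, f(55/36) = 8783/1296, f(65/36) = 9023/1296, f(25/12) = 1007/144, f(85/36) = 8903/1296.
Sum = Δx · [f(5/36) + f(5/12) + f(25/36) + ...].
Sum ≈ 14.80774.

14.80774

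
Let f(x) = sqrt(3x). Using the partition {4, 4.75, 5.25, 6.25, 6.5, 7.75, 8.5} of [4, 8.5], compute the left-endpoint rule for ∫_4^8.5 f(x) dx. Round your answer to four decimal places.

Subinterval widths: 0.75, 0.5, 1, 0.25, 1.25, 0.75.
Left endpoints: 4, 4.75, 5.25, 6.25, 6.5, 7.75.
f(4) ≈ 3.4641, f(4.75) ≈ 3.7749, f(5.25) ≈ 3.9686, f(6.25) ≈ 4.3301, f(6.5) ≈ 4.4159, f(7.75) ≈ 4.8218.
Sum = Σ Δx_i · f(x_i).
Sum ≈ 18.6729.

18.6729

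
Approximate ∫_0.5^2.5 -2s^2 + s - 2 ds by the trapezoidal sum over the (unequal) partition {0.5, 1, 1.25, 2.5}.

Subinterval widths: 0.5, 0.25, 1.25.
f(0.5) = -2, f(1) = -3, f(1.25) = -3.875, f(2.5) = -12.
On each subinterval the trapezoid contributes (Δs_i/2)·[f(s_{i-1}) + f(s_i)].
Sum = -12.03125.

-12.03125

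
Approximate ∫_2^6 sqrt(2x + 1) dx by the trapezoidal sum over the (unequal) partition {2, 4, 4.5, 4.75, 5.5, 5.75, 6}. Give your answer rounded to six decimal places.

11.858735

Subinterval widths: 2, 0.5, 0.25, 0.75, 0.25, 0.25.
f(2) ≈ 2.236068, f(4) ≈ 3.000000, f(4.5) ≈ 3.162278, f(4.75) ≈ 3.240370, f(5.5) ≈ 3.464102, f(5.75) ≈ 3.535534, f(6) ≈ 3.605551.
On each subinterval the trapezoid contributes (Δx_i/2)·[f(x_{i-1}) + f(x_i)].
Sum ≈ 11.858735.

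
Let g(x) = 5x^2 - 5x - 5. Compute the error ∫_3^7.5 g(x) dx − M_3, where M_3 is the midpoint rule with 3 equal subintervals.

Exact integral: ∫_3^7.5 g(x) dx = 517.5.
M_3 = 513.28125.
Error = 517.5 − 513.28125 = 4.21875.

4.21875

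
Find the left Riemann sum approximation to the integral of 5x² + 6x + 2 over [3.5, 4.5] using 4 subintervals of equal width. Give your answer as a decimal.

100.71875

Δx = (4.5 − 3.5)/4 = 0.25.
Left endpoints: 3.5, 3.75, 4, 4.25.
f(3.5) = 84.25, f(3.75) = 94.8125, f(4) = 106, f(4.25) = 117.8125.
Sum = Δx · [f(3.5) + f(3.75) + f(4) + f(4.25)].
Sum = 100.71875.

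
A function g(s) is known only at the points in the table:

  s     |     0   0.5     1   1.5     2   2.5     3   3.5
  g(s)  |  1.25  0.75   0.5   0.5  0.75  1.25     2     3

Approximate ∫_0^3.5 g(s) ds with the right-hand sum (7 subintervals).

Δs = 0.5.
Sum = 0.5·[0.75 + 0.5 + 0.5 + 0.75 + 1.25 + 2 + 3] = 4.375.

4.375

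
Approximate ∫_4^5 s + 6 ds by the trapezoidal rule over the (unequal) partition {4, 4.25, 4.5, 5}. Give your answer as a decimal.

Subinterval widths: 0.25, 0.25, 0.5.
f(4) = 10, f(4.25) = 10.25, f(4.5) = 10.5, f(5) = 11.
On each subinterval the trapezoid contributes (Δs_i/2)·[f(s_{i-1}) + f(s_i)].
Sum = 10.5.

10.5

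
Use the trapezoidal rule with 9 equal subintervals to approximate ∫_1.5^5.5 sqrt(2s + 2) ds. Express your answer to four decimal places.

Δs = (5.5 − 1.5)/9 = 4/9.
f(1.5) ≈ 2.2361, f(35/18) ≈ 2.4267, f(43/18) ≈ 2.6034, f(17/6) ≈ 2.7689, f(59/18) ≈ 2.9250, f(67/18) ≈ 3.0732, f(25/6) ≈ 3.2146, f(83/18) ≈ 3.3500, f(91/18) ≈ 3.4801, f(5.5) ≈ 3.6056.
T_9 = (Δs/2)·[f(s_0) + 2f(s_1) + ... + 2f(s_{8}) + f(s_9)].
Sum ≈ 11.8945.

11.8945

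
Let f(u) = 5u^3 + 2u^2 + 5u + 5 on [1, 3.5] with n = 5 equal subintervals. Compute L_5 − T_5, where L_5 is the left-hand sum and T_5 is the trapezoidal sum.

L_5 = 197.5.
T_5 = 258.59375.
L_5 − T_5 = -61.09375.

-61.09375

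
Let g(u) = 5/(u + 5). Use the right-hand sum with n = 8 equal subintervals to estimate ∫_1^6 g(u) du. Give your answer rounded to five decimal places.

2.91548

Δu = (6 − 1)/8 = 0.625.
Right endpoints: 1.625, 2.25, 2.875, 3.5, 4.125, 4.75, 5.375, 6.
g(1.625) = 40/53, g(2.25) = 20/29, g(2.875) = 40/63, g(3.5) = 10/17, g(4.125) = 40/73, g(4.75) = 20/39, g(5.375) = 40/83, g(6) = 5/11.
Sum = Δu · [g(1.625) + g(2.25) + g(2.875) + ...].
Sum ≈ 2.91548.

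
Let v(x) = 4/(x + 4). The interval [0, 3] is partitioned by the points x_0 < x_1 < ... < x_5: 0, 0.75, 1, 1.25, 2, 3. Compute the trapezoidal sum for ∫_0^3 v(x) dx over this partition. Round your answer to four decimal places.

2.2461

Subinterval widths: 0.75, 0.25, 0.25, 0.75, 1.
v(0) = 1, v(0.75) = 16/19, v(1) = 0.8, v(1.25) = 16/21, v(2) = 2/3, v(3) = 4/7.
On each subinterval the trapezoid contributes (Δx_i/2)·[v(x_{i-1}) + v(x_i)].
Sum ≈ 2.2461.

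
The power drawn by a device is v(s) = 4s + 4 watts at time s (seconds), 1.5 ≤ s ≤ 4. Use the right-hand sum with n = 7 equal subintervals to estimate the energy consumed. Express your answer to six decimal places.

Δs = (4 − 1.5)/7 = 5/14.
Right endpoints: 13/7, 31/14, 18/7, 41/14, 23/7, 51/14, 4.
v(13/7) = 80/7, v(31/14) = 90/7, v(18/7) = 100/7, v(41/14) = 110/7, v(23/7) = 120/7, v(51/14) = 130/7, v(4) = 20.
Sum = Δs · [v(13/7) + v(31/14) + v(18/7) + ...].
Sum ≈ 39.285714.

39.285714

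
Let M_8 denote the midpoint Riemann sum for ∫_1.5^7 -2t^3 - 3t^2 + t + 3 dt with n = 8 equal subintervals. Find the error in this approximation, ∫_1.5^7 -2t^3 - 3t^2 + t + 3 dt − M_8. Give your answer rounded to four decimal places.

-6.1741

Exact integral: ∫_1.5^7 f(t) dt = -1497.71875.
M_8 ≈ -1491.544678.
Error ≈ -1497.71875 − (-1491.544678) ≈ -6.1741.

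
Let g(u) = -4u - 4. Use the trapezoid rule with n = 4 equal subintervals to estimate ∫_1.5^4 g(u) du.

Δu = (4 − 1.5)/4 = 0.625.
g(1.5) = -10, g(2.125) = -12.5, g(2.75) = -15, g(3.375) = -17.5, g(4) = -20.
T_4 = (Δu/2)·[g(u_0) + 2g(u_1) + 2g(u_2) + 2g(u_3) + g(u_4)].
Sum = -37.5.

-37.5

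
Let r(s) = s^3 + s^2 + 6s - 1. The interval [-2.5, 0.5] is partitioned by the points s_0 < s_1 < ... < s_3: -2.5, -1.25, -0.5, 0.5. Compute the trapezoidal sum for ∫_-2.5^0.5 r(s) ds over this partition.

Subinterval widths: 1.25, 0.75, 1.
r(-2.5) = -25.375, r(-1.25) = -8.890625, r(-0.5) = -3.875, r(0.5) = 2.375.
On each subinterval the trapezoid contributes (Δs_i/2)·[r(s_{i-1}) + r(s_i)].
Sum = -26.953125.

-26.953125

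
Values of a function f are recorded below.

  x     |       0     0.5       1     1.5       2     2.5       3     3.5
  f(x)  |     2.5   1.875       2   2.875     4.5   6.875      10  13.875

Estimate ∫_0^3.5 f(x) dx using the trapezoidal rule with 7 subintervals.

18.15625

Δx = 0.5.
T_7 = (0.5/2)·[2.5 + 2·1.875 + 2·2 + 2·2.875 + 2·4.5 + 2·6.875 + 2·10 + 13.875] = 18.15625.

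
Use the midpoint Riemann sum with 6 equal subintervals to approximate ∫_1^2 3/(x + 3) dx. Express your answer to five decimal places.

0.66935

Δx = (2 − 1)/6 = 1/6.
Midpoints: 13/12, 1.25, 17/12, 19/12, 1.75, 23/12.
f(13/12) = 36/49, f(1.25) = 12/17, f(17/12) = 36/53, f(19/12) = 36/55, f(1.75) = 12/19, f(23/12) = 36/59.
Sum = Δx · [f(13/12) + f(1.25) + f(17/12) + ...].
Sum ≈ 0.66935.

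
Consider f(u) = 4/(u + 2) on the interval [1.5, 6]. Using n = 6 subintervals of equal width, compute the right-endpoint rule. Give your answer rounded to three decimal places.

3.078

Δu = (6 − 1.5)/6 = 0.75.
Right endpoints: 2.25, 3, 3.75, 4.5, 5.25, 6.
f(2.25) = 16/17, f(3) = 0.8, f(3.75) = 16/23, f(4.5) = 8/13, f(5.25) = 16/29, f(6) = 0.5.
Sum = Δu · [f(2.25) + f(3) + f(3.75) + ...].
Sum ≈ 3.078.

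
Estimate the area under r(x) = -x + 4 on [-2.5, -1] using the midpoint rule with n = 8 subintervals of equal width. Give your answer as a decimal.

Δx = (-1 − (-2.5))/8 = 0.1875.
Midpoints: -2.40625, -2.21875, -2.03125, -1.84375, -1.65625, -1.46875, -1.28125, -1.09375.
r(-2.40625) = 6.40625, r(-2.21875) = 6.21875, r(-2.03125) = 6.03125, r(-1.84375) = 5.84375, r(-1.65625) = 5.65625, r(-1.46875) = 5.46875, r(-1.28125) = 5.28125, r(-1.09375) = 5.09375.
Sum = Δx · [r(-2.40625) + r(-2.21875) + r(-2.03125) + ...].
Sum = 8.625.

8.625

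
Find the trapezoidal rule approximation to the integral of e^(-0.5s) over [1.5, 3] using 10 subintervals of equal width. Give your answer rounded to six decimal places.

Δs = (3 − 1.5)/10 = 0.15.
f(1.5) ≈ 0.472367, f(1.65) ≈ 0.438235, f(1.8) ≈ 0.406570, f(1.95) ≈ 0.377192, f(2.1) ≈ 0.349938, f(2.25) ≈ 0.324652, f(2.4) ≈ 0.301194, f(2.55) ≈ 0.279431, f(2.7) ≈ 0.259240, f(2.85) ≈ 0.240508, f(3) ≈ 0.223130.
T_10 = (Δs/2)·[f(s_0) + 2f(s_1) + ... + 2f(s_{9}) + f(s_10)].
Sum ≈ 0.498706.

0.498706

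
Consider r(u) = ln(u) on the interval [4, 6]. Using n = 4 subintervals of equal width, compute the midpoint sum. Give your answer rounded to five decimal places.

Δu = (6 − 4)/4 = 0.5.
Midpoints: 4.25, 4.75, 5.25, 5.75.
r(4.25) ≈ 1.44692, r(4.75) ≈ 1.55814, r(5.25) ≈ 1.65823, r(5.75) ≈ 1.74920.
Sum = Δu · [r(4.25) + r(4.75) + r(5.25) + r(5.75)].
Sum ≈ 3.20625.

3.20625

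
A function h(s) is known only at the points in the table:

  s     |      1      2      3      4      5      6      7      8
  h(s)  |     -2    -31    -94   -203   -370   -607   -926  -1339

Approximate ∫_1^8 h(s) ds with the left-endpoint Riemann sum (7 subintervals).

Δs = 1.
Sum = 1·[(-2) + (-31) + (-94) + (-203) + (-370) + (-607) + (-926)] = -2233.

-2233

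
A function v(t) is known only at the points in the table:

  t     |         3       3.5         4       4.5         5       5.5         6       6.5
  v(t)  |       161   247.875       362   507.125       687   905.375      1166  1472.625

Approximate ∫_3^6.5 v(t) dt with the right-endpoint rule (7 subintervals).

2674

Δt = 0.5.
Sum = 0.5·[247.875 + 362 + 507.125 + 687 + 905.375 + 1166 + 1472.625] = 2674.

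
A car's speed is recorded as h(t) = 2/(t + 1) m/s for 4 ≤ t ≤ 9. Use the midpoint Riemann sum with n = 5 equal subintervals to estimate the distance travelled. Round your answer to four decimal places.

1.3838

Δt = (9 − 4)/5 = 1.
Midpoints: 4.5, 5.5, 6.5, 7.5, 8.5.
h(4.5) = 4/11, h(5.5) = 4/13, h(6.5) = 4/15, h(7.5) = 4/17, h(8.5) = 4/19.
Sum = Δt · [h(4.5) + h(5.5) + h(6.5) + h(7.5) + h(8.5)].
Sum ≈ 1.3838.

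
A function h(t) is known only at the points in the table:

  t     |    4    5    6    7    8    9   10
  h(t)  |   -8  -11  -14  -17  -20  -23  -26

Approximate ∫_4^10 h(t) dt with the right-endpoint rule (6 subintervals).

Δt = 1.
Sum = 1·[(-11) + (-14) + (-17) + (-20) + (-23) + (-26)] = -111.

-111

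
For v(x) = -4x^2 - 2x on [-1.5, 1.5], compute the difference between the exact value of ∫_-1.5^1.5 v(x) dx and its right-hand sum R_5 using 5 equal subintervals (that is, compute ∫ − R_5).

2.52

Exact integral: ∫_-1.5^1.5 v(x) dx = -9.
R_5 = -11.52.
Error = -9 − (-11.52) = 2.52.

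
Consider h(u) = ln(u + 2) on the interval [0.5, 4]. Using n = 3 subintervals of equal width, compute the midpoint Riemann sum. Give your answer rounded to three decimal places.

4.973

Δu = (4 − 0.5)/3 = 7/6.
Midpoints: 13/12, 2.25, 41/12.
h(13/12) ≈ 1.126, h(2.25) ≈ 1.447, h(41/12) ≈ 1.689.
Sum = Δu · [h(13/12) + h(2.25) + h(41/12)].
Sum ≈ 4.973.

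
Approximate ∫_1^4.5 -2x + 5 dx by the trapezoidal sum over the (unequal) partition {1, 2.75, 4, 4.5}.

-1.75

Subinterval widths: 1.75, 1.25, 0.5.
f(1) = 3, f(2.75) = -0.5, f(4) = -3, f(4.5) = -4.
On each subinterval the trapezoid contributes (Δx_i/2)·[f(x_{i-1}) + f(x_i)].
Sum = -1.75.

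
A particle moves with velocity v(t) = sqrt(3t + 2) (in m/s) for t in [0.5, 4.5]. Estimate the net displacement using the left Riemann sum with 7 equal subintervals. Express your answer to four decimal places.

Δt = (4.5 − 0.5)/7 = 4/7.
Left endpoints: 0.5, 15/14, 23/14, 31/14, 39/14, 47/14, 55/14.
v(0.5) ≈ 1.8708, v(15/14) ≈ 2.2835, v(23/14) ≈ 2.6322, v(31/14) ≈ 2.9399, v(39/14) ≈ 3.2183, v(47/14) ≈ 3.4744, v(55/14) ≈ 3.7129.
Sum = Δt · [v(0.5) + v(15/14) + v(23/14) + ...].
Sum ≈ 11.5040.

11.5040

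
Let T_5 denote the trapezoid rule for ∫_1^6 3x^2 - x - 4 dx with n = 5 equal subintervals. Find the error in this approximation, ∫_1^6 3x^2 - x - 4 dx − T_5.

-2.5

Exact integral: ∫_1^6 f(x) dx = 177.5.
T_5 = 180.
Error = 177.5 − 180 = -2.5.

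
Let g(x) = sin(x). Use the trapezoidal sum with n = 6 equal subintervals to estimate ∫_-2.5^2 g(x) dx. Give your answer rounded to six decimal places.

Δx = (2 − (-2.5))/6 = 0.75.
g(-2.5) ≈ -0.598472, g(-1.75) ≈ -0.983986, g(-1) ≈ -0.841471, g(-0.25) ≈ -0.247404, g(0.5) ≈ 0.479426, g(1.25) ≈ 0.948985, g(2) ≈ 0.909297.
T_6 = (Δx/2)·[g(x_0) + 2g(x_1) + ... + 2g(x_{5}) + g(x_6)].
Sum ≈ -0.366779.

-0.366779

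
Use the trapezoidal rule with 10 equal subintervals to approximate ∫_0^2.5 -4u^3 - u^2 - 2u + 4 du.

-40.9375

Δu = (2.5 − 0)/10 = 0.25.
f(0) = 4, f(0.25) = 3.375, f(0.5) = 2.25, f(0.75) = 0.25, f(1) = -3, f(1.25) = -7.875, f(1.5) = -14.75, f(1.75) = -24, f(2) = -36, f(2.25) = -51.125, f(2.5) = -69.75.
T_10 = (Δu/2)·[f(u_0) + 2f(u_1) + ... + 2f(u_{9}) + f(u_10)].
Sum = -40.9375.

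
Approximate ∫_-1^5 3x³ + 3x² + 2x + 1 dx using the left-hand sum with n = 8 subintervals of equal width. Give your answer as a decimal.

462.5625

Δx = (5 − (-1))/8 = 0.75.
Left endpoints: -1, -0.25, 0.5, 1.25, 2, 2.75, 3.5, 4.25.
f(-1) = -1, f(-0.25) = 0.640625, f(0.5) = 3.125, f(1.25) = 14.046875, f(2) = 41, f(2.75) = 91.578125, f(3.5) = 173.375, f(4.25) = 293.984375.
Sum = Δx · [f(-1) + f(-0.25) + f(0.5) + ...].
Sum = 462.5625.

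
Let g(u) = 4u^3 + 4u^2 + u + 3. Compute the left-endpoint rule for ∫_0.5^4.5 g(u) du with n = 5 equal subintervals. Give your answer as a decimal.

Δu = (4.5 − 0.5)/5 = 0.8.
Left endpoints: 0.5, 1.3, 2.1, 2.9, 3.7.
g(0.5) = 5, g(1.3) = 19.848, g(2.1) = 59.784, g(2.9) = 137.096, g(3.7) = 264.072.
Sum = Δu · [g(0.5) + g(1.3) + g(2.1) + g(2.9) + g(3.7)].
Sum = 388.64.

388.64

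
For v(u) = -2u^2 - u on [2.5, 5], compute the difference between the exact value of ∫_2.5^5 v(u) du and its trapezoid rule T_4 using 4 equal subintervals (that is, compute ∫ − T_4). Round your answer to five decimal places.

0.32552

Exact integral: ∫_2.5^5 v(u) du ≈ -82.2916667.
T_4 = -82.6171875.
Error ≈ -82.2916667 − (-82.6171875) ≈ 0.32552.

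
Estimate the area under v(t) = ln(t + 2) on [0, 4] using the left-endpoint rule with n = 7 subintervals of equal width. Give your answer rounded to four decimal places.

Δt = (4 − 0)/7 = 4/7.
Left endpoints: 0, 4/7, 8/7, 12/7, 16/7, 20/7, 24/7.
v(0) ≈ 0.6931, v(4/7) ≈ 0.9445, v(8/7) ≈ 1.1451, v(12/7) ≈ 1.3122, v(16/7) ≈ 1.4553, v(20/7) ≈ 1.5805, v(24/7) ≈ 1.6917.
Sum = Δt · [v(0) + v(4/7) + v(8/7) + ...].
Sum ≈ 5.0413.

5.0413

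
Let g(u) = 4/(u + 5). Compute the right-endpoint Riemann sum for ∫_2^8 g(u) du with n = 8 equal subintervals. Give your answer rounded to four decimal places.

Δu = (8 − 2)/8 = 0.75.
Right endpoints: 2.75, 3.5, 4.25, 5, 5.75, 6.5, 7.25, 8.
g(2.75) = 16/31, g(3.5) = 8/17, g(4.25) = 16/37, g(5) = 0.4, g(5.75) = 16/43, g(6.5) = 8/23, g(7.25) = 16/49, g(8) = 4/13.
Sum = Δu · [g(2.75) + g(3.5) + g(4.25) + ...].
Sum ≈ 2.3800.

2.3800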